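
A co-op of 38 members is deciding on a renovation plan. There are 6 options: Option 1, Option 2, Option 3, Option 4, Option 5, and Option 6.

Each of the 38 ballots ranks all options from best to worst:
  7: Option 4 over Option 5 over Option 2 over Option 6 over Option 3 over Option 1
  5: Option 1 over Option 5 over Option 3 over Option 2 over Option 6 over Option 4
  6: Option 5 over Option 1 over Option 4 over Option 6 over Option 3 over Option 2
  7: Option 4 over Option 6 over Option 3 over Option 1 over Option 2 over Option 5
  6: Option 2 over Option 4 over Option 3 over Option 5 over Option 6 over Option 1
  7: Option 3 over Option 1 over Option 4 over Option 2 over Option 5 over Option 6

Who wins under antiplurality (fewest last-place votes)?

Last-place votes: Option 1 13, Option 2 6, Option 3 0, Option 4 5, Option 5 7, Option 6 7.

Option 3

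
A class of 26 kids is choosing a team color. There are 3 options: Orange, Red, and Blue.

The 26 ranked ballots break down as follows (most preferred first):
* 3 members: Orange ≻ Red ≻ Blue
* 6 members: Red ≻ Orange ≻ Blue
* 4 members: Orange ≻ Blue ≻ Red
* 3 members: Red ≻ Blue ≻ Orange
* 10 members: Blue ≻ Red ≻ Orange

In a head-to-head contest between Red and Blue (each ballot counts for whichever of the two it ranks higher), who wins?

Blue

Red is ranked above Blue on 12 ballots; Blue above Red on 14.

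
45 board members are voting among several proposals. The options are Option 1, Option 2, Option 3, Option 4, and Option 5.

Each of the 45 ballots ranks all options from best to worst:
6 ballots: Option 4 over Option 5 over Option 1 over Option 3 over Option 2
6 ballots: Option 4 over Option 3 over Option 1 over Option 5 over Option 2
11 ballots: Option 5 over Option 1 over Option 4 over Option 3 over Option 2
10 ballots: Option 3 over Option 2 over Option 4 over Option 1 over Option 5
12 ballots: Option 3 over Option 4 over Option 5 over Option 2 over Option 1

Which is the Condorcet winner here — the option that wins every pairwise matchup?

Option 4 vs Option 1: 34–11
Option 4 vs Option 2: 35–10
Option 4 vs Option 3: 23–22
Option 4 vs Option 5: 34–11
Option 4 beats every other option.

Option 4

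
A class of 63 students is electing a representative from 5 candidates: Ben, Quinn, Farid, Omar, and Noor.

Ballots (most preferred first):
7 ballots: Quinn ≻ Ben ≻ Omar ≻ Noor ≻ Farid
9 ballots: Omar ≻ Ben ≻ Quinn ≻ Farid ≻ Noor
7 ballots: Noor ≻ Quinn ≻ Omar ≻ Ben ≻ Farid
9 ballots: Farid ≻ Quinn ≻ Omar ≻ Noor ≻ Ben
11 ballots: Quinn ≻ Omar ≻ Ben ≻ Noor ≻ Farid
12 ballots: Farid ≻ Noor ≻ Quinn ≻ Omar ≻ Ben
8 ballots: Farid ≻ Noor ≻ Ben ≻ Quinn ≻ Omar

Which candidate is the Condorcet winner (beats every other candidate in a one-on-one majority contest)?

Quinn vs Ben: 46–17
Quinn vs Farid: 34–29
Quinn vs Omar: 54–9
Quinn vs Noor: 36–27
Quinn beats every other candidate.

Quinn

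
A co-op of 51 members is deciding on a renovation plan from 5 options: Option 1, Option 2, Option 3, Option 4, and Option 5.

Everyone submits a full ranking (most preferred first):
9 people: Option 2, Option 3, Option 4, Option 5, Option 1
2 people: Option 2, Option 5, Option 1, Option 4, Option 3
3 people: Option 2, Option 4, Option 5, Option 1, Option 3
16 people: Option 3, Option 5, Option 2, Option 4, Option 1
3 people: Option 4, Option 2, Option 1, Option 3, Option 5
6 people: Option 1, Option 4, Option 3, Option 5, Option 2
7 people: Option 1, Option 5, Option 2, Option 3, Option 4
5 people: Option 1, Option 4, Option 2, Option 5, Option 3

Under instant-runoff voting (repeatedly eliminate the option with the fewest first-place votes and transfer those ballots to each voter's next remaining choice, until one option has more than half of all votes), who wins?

Round 1: Option 1 18, Option 2 14, Option 3 16, Option 4 3, Option 5 0. Option 5 eliminated.
Round 2: Option 1 18, Option 2 14, Option 3 16, Option 4 3. Option 4 eliminated.
Round 3: Option 1 18, Option 2 17, Option 3 16. Option 3 eliminated.
Round 4: Option 1 18, Option 2 33. Option 2 has a majority (≥26).

Option 2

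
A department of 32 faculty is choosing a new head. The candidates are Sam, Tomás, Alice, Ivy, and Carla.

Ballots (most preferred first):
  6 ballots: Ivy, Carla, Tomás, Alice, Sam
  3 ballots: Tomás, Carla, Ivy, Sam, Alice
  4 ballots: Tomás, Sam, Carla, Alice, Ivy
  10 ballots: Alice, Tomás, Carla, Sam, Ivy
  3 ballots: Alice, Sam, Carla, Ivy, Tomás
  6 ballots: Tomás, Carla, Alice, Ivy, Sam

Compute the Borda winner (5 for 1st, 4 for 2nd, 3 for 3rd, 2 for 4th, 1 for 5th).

Tomás

Sam: 6×1 + 3×2 + 4×4 + 10×2 + 3×4 + 6×1 = 66
Tomás: 6×3 + 3×5 + 4×5 + 10×4 + 3×1 + 6×5 = 126
Alice: 6×2 + 3×1 + 4×2 + 10×5 + 3×5 + 6×3 = 106
Ivy: 6×5 + 3×3 + 4×1 + 10×1 + 3×2 + 6×2 = 71
Carla: 6×4 + 3×4 + 4×3 + 10×3 + 3×3 + 6×4 = 111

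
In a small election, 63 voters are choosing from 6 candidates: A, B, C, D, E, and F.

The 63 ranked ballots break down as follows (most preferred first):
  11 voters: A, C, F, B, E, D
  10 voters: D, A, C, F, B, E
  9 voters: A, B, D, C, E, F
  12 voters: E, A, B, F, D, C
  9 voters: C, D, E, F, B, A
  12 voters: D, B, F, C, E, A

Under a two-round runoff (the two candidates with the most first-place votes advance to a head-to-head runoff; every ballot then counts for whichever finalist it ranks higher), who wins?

A

Round 1 first-place votes: A 20, B 0, C 9, D 22, E 12, F 0. D and A advance.
Runoff: D is ranked above A on 31 ballots, A above D on 32.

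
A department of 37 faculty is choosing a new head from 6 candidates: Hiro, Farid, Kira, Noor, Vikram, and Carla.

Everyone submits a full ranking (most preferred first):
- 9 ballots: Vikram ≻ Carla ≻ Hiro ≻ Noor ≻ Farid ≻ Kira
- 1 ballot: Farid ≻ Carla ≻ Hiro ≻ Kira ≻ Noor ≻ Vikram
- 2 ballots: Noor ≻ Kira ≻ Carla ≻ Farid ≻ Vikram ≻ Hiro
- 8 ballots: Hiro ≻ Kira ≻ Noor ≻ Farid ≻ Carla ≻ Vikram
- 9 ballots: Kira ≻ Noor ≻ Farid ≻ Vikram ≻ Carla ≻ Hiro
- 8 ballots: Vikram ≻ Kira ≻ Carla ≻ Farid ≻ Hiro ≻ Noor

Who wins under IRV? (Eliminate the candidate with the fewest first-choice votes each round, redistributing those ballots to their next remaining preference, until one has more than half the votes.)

Round 1: Hiro 8, Farid 1, Kira 9, Noor 2, Vikram 17, Carla 0. Carla eliminated.
Round 2: Hiro 8, Farid 1, Kira 9, Noor 2, Vikram 17. Farid eliminated.
Round 3: Hiro 9, Kira 9, Noor 2, Vikram 17. Noor eliminated.
Round 4: Hiro 9, Kira 11, Vikram 17. Hiro eliminated.
Round 5: Kira 20, Vikram 17. Kira has a majority (≥19).

Kira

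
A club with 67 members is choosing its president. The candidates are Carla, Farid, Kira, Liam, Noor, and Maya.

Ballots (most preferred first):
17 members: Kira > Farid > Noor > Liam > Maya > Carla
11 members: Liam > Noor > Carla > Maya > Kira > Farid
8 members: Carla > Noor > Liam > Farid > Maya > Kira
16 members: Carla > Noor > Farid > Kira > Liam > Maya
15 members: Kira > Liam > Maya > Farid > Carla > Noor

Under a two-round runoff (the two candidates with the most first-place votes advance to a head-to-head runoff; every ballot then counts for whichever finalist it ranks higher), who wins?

Carla

Round 1 first-place votes: Carla 24, Farid 0, Kira 32, Liam 11, Noor 0, Maya 0. Kira and Carla advance.
Runoff: Kira is ranked above Carla on 32 ballots, Carla above Kira on 35.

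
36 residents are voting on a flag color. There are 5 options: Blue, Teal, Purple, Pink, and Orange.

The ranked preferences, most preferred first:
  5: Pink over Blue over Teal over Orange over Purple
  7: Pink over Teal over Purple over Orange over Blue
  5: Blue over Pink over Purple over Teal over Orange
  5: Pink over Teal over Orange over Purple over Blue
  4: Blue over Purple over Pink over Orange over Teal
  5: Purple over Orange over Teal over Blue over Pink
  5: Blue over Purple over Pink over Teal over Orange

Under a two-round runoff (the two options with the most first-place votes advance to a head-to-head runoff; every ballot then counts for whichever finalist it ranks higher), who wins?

Blue

Round 1 first-place votes: Blue 14, Teal 0, Purple 5, Pink 17, Orange 0. Pink and Blue advance.
Runoff: Pink is ranked above Blue on 17 ballots, Blue above Pink on 19.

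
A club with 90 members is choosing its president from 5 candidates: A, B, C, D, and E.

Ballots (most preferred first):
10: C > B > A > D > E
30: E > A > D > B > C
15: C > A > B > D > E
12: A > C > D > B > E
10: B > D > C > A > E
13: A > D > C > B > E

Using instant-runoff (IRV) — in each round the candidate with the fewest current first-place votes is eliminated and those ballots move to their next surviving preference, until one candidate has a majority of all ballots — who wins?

C

Round 1: A 25, B 10, C 25, D 0, E 30. D eliminated.
Round 2: A 25, B 10, C 25, E 30. B eliminated.
Round 3: A 25, C 35, E 30. A eliminated.
Round 4: C 60, E 30. C has a majority (≥46).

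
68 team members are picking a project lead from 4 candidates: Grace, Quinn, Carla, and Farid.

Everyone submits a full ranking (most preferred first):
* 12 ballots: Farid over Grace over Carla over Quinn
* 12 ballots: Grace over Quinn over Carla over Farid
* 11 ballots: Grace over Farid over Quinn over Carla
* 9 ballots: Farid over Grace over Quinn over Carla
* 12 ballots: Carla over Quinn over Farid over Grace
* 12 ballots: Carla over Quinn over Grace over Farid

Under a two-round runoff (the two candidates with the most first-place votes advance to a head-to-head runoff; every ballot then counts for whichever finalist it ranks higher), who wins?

Round 1 first-place votes: Grace 23, Quinn 0, Carla 24, Farid 21. Carla and Grace advance.
Runoff: Carla is ranked above Grace on 24 ballots, Grace above Carla on 44.

Grace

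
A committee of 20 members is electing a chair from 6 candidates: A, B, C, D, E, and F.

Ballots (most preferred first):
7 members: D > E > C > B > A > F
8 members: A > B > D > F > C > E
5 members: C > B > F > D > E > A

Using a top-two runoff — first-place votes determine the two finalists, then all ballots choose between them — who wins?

Round 1 first-place votes: A 8, B 0, C 5, D 7, E 0, F 0. A and D advance.
Runoff: A is ranked above D on 8 ballots, D above A on 12.

D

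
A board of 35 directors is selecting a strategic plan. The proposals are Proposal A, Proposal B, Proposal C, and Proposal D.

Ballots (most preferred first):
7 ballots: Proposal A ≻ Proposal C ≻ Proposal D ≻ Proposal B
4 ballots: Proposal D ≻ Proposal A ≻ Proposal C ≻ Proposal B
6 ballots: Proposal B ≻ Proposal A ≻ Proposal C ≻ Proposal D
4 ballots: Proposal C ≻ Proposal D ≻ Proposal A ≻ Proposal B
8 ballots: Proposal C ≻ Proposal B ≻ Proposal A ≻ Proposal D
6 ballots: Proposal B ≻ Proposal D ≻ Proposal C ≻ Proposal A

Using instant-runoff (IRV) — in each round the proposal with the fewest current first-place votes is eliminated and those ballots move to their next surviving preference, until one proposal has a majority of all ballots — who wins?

Proposal C

Round 1: Proposal A 7, Proposal B 12, Proposal C 12, Proposal D 4. Proposal D eliminated.
Round 2: Proposal A 11, Proposal B 12, Proposal C 12. Proposal A eliminated.
Round 3: Proposal B 12, Proposal C 23. Proposal C has a majority (≥18).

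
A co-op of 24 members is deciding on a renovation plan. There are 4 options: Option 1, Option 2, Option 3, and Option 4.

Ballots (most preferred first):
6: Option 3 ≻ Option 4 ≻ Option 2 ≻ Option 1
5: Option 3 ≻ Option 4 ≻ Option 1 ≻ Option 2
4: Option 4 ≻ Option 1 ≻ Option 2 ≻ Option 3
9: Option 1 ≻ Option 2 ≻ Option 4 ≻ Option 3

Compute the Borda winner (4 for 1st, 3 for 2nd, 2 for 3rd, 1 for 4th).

Option 1: 6×1 + 5×2 + 4×3 + 9×4 = 64
Option 2: 6×2 + 5×1 + 4×2 + 9×3 = 52
Option 3: 6×4 + 5×4 + 4×1 + 9×1 = 57
Option 4: 6×3 + 5×3 + 4×4 + 9×2 = 67

Option 4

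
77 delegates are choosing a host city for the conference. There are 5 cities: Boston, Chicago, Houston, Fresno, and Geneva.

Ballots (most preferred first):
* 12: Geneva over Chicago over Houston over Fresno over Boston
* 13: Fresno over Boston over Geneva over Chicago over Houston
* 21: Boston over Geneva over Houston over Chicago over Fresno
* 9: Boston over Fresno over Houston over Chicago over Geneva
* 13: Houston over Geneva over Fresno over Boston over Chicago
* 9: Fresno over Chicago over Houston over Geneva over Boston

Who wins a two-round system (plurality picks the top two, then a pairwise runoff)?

Fresno

Round 1 first-place votes: Boston 30, Chicago 0, Houston 13, Fresno 22, Geneva 12. Boston and Fresno advance.
Runoff: Boston is ranked above Fresno on 30 ballots, Fresno above Boston on 47.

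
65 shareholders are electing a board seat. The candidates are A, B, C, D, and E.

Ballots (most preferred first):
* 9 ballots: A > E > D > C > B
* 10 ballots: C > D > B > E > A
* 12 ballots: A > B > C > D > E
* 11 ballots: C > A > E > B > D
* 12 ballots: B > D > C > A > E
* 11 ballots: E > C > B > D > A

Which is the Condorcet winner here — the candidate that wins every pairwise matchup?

C vs A: 44–21
C vs B: 41–24
C vs D: 44–21
C vs E: 45–20
C beats every other candidate.

C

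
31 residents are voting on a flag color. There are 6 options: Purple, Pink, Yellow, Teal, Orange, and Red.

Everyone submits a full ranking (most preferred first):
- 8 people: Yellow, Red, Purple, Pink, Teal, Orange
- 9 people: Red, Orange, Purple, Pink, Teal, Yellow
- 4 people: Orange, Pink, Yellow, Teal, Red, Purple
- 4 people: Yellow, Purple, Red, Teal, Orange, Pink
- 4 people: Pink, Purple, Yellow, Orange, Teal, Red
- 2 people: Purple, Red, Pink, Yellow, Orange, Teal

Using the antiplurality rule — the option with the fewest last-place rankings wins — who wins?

Teal

Last-place votes: Purple 4, Pink 4, Yellow 9, Teal 2, Orange 8, Red 4.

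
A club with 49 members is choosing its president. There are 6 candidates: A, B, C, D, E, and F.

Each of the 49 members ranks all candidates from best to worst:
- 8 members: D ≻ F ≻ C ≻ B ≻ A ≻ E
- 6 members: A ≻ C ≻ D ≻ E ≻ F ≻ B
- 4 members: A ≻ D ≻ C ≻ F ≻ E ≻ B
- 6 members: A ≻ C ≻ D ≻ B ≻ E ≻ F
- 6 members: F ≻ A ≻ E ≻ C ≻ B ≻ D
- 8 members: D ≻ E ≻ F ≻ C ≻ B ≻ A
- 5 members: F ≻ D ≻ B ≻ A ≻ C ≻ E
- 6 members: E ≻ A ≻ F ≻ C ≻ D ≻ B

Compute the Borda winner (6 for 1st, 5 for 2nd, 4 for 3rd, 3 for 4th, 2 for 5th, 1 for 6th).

D

A: 8×2 + 6×6 + 4×6 + 6×6 + 6×5 + 8×1 + 5×3 + 6×5 = 195
B: 8×3 + 6×1 + 4×1 + 6×3 + 6×2 + 8×2 + 5×4 + 6×1 = 106
C: 8×4 + 6×5 + 4×4 + 6×5 + 6×3 + 8×3 + 5×2 + 6×3 = 178
D: 8×6 + 6×4 + 4×5 + 6×4 + 6×1 + 8×6 + 5×5 + 6×2 = 207
E: 8×1 + 6×3 + 4×2 + 6×2 + 6×4 + 8×5 + 5×1 + 6×6 = 151
F: 8×5 + 6×2 + 4×3 + 6×1 + 6×6 + 8×4 + 5×6 + 6×4 = 192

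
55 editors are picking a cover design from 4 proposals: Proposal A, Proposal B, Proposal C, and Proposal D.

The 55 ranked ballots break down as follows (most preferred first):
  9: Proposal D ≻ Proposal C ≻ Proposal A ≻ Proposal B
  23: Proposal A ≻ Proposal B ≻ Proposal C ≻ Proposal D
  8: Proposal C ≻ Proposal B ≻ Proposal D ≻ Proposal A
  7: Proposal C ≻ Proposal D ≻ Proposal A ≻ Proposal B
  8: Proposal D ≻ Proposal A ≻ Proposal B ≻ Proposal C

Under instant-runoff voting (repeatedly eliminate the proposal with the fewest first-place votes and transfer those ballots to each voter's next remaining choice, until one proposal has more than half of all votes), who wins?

Proposal D

Round 1: Proposal A 23, Proposal B 0, Proposal C 15, Proposal D 17. Proposal B eliminated.
Round 2: Proposal A 23, Proposal C 15, Proposal D 17. Proposal C eliminated.
Round 3: Proposal A 23, Proposal D 32. Proposal D has a majority (≥28).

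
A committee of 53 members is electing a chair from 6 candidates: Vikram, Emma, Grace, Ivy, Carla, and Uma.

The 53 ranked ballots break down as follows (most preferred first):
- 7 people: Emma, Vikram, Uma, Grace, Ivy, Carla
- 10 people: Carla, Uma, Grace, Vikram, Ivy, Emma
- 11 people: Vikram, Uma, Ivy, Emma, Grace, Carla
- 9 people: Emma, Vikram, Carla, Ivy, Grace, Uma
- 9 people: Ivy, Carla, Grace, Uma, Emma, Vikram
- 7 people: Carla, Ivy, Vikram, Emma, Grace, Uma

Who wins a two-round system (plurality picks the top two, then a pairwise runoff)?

Emma

Round 1 first-place votes: Vikram 11, Emma 16, Grace 0, Ivy 9, Carla 17, Uma 0. Carla and Emma advance.
Runoff: Carla is ranked above Emma on 26 ballots, Emma above Carla on 27.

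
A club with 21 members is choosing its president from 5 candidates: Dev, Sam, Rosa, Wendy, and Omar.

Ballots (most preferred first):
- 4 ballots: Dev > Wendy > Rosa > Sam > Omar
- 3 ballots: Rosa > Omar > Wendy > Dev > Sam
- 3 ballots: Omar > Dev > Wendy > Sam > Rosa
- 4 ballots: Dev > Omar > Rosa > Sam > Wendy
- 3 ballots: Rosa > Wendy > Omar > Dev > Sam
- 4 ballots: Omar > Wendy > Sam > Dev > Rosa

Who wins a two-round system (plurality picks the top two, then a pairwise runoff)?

Omar

Round 1 first-place votes: Dev 8, Sam 0, Rosa 6, Wendy 0, Omar 7. Dev and Omar advance.
Runoff: Dev is ranked above Omar on 8 ballots, Omar above Dev on 13.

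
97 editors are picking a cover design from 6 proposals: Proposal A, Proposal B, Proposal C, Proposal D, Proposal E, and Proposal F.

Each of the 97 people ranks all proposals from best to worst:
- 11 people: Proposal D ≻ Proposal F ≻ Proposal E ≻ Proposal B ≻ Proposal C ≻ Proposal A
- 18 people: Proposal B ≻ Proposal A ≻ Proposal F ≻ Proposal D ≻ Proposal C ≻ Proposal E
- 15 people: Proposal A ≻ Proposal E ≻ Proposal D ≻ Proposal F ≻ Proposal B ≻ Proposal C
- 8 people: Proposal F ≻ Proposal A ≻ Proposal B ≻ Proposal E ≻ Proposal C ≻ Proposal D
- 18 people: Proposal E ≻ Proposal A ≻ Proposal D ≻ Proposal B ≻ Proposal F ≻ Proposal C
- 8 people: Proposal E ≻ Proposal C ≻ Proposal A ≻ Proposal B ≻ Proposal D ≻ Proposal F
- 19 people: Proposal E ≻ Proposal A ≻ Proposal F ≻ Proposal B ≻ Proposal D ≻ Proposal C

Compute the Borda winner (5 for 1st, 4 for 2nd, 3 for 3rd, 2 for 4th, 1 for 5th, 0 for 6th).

Proposal A: 11×0 + 18×4 + 15×5 + 8×4 + 18×4 + 8×3 + 19×4 = 351
Proposal B: 11×2 + 18×5 + 15×1 + 8×3 + 18×2 + 8×2 + 19×2 = 241
Proposal C: 11×1 + 18×1 + 15×0 + 8×1 + 18×0 + 8×4 + 19×0 = 69
Proposal D: 11×5 + 18×2 + 15×3 + 8×0 + 18×3 + 8×1 + 19×1 = 217
Proposal E: 11×3 + 18×0 + 15×4 + 8×2 + 18×5 + 8×5 + 19×5 = 334
Proposal F: 11×4 + 18×3 + 15×2 + 8×5 + 18×1 + 8×0 + 19×3 = 243

Proposal A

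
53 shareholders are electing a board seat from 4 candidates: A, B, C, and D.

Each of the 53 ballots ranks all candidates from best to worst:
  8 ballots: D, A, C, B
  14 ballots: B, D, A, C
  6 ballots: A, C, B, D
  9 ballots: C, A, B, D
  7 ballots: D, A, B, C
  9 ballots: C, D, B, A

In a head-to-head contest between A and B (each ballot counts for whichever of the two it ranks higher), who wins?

A is ranked above B on 30 ballots; B above A on 23.

A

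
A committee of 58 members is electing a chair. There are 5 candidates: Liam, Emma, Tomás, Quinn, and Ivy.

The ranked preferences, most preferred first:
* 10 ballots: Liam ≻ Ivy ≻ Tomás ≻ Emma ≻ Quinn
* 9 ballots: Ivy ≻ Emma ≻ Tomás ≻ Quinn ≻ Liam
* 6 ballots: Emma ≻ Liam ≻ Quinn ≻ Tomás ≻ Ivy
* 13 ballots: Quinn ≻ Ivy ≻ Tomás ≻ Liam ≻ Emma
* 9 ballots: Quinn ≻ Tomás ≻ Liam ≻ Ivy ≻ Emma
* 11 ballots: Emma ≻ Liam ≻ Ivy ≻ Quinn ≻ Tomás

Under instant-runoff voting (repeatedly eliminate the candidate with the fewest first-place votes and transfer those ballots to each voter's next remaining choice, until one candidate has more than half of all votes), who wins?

Emma

Round 1: Liam 10, Emma 17, Tomás 0, Quinn 22, Ivy 9. Tomás eliminated.
Round 2: Liam 10, Emma 17, Quinn 22, Ivy 9. Ivy eliminated.
Round 3: Liam 10, Emma 26, Quinn 22. Liam eliminated.
Round 4: Emma 36, Quinn 22. Emma has a majority (≥30).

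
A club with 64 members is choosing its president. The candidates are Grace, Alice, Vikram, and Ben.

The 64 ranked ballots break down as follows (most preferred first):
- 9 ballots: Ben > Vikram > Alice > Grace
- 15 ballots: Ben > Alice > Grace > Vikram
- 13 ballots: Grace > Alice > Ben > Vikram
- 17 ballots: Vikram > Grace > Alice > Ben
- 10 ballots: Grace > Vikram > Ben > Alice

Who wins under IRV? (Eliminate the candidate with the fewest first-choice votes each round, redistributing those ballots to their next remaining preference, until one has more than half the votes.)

Grace

Round 1: Grace 23, Alice 0, Vikram 17, Ben 24. Alice eliminated.
Round 2: Grace 23, Vikram 17, Ben 24. Vikram eliminated.
Round 3: Grace 40, Ben 24. Grace has a majority (≥33).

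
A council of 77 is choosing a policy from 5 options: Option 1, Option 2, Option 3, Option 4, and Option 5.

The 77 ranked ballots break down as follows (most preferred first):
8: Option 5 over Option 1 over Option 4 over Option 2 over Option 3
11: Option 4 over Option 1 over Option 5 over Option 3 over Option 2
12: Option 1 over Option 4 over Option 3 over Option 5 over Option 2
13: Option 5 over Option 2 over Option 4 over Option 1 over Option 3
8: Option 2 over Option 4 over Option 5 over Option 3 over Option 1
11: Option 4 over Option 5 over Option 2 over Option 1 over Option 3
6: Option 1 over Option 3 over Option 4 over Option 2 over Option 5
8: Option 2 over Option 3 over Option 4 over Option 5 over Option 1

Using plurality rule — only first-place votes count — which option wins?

Option 4

First-place votes: Option 1 18, Option 2 16, Option 3 0, Option 4 22, Option 5 21.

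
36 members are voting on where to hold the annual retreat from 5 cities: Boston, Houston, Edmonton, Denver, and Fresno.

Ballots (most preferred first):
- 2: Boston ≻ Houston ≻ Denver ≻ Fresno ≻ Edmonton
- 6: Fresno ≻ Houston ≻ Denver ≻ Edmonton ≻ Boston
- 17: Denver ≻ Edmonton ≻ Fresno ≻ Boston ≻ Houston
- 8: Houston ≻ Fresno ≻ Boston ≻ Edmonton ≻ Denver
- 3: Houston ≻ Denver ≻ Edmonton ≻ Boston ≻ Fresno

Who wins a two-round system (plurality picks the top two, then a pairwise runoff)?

Houston

Round 1 first-place votes: Boston 2, Houston 11, Edmonton 0, Denver 17, Fresno 6. Denver and Houston advance.
Runoff: Denver is ranked above Houston on 17 ballots, Houston above Denver on 19.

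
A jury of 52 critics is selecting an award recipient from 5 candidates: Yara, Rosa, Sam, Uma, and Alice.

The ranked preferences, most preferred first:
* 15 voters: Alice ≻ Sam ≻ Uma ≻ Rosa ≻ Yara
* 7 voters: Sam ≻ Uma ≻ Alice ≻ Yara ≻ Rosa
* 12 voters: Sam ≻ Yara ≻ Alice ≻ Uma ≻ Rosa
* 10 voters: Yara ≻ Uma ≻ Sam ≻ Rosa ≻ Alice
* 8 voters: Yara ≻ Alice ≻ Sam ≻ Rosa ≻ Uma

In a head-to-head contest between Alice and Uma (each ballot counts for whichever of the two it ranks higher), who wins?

Alice

Alice is ranked above Uma on 35 ballots; Uma above Alice on 17.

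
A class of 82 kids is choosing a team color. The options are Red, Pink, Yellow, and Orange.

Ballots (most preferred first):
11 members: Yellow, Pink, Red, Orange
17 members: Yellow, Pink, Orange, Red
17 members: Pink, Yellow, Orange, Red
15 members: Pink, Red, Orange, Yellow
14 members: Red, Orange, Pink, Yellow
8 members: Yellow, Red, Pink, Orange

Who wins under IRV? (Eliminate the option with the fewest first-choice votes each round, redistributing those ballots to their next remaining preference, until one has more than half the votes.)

Round 1: Red 14, Pink 32, Yellow 36, Orange 0. Orange eliminated.
Round 2: Red 14, Pink 32, Yellow 36. Red eliminated.
Round 3: Pink 46, Yellow 36. Pink has a majority (≥42).

Pink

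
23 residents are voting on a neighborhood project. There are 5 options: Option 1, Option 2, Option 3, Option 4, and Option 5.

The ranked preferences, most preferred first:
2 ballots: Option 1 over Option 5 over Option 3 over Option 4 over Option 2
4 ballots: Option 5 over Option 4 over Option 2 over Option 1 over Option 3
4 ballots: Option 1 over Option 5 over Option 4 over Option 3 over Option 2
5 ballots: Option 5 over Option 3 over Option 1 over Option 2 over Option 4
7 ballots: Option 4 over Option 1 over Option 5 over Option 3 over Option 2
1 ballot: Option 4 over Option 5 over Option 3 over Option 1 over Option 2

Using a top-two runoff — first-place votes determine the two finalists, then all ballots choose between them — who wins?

Option 5

Round 1 first-place votes: Option 1 6, Option 2 0, Option 3 0, Option 4 8, Option 5 9. Option 5 and Option 4 advance.
Runoff: Option 5 is ranked above Option 4 on 15 ballots, Option 4 above Option 5 on 8.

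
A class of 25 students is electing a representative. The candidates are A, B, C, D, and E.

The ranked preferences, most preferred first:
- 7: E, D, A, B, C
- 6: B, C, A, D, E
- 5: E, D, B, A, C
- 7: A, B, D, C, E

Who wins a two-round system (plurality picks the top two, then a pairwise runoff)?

A

Round 1 first-place votes: A 7, B 6, C 0, D 0, E 12. E and A advance.
Runoff: E is ranked above A on 12 ballots, A above E on 13.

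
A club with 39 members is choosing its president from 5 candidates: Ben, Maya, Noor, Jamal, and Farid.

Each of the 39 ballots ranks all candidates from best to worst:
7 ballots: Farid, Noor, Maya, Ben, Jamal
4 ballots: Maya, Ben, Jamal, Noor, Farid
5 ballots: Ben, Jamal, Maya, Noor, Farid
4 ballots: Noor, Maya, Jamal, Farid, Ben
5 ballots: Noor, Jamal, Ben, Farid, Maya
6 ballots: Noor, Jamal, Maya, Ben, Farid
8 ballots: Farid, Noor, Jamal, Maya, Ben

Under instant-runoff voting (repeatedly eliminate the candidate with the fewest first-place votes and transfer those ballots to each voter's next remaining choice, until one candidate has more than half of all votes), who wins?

Noor

Round 1: Ben 5, Maya 4, Noor 15, Jamal 0, Farid 15. Jamal eliminated.
Round 2: Ben 5, Maya 4, Noor 15, Farid 15. Maya eliminated.
Round 3: Ben 9, Noor 15, Farid 15. Ben eliminated.
Round 4: Noor 24, Farid 15. Noor has a majority (≥20).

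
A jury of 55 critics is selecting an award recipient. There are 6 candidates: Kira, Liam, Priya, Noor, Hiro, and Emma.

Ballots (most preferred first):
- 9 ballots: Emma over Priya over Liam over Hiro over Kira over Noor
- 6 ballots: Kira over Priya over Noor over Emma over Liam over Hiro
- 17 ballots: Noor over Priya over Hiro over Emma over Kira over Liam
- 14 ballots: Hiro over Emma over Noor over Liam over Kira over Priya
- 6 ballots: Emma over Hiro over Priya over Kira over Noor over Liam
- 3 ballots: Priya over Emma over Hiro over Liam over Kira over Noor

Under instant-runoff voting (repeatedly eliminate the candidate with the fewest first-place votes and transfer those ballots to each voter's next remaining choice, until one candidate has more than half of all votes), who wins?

Emma

Round 1: Kira 6, Liam 0, Priya 3, Noor 17, Hiro 14, Emma 15. Liam eliminated.
Round 2: Kira 6, Priya 3, Noor 17, Hiro 14, Emma 15. Priya eliminated.
Round 3: Kira 6, Noor 17, Hiro 14, Emma 18. Kira eliminated.
Round 4: Noor 23, Hiro 14, Emma 18. Hiro eliminated.
Round 5: Noor 23, Emma 32. Emma has a majority (≥28).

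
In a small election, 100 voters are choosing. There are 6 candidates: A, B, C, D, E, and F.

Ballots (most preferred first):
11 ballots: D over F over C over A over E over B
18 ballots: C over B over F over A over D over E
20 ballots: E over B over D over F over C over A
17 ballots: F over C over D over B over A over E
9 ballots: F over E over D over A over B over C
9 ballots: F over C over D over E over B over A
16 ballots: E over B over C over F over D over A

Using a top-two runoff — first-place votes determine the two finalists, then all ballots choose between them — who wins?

F

Round 1 first-place votes: A 0, B 0, C 18, D 11, E 36, F 35. E and F advance.
Runoff: E is ranked above F on 36 ballots, F above E on 64.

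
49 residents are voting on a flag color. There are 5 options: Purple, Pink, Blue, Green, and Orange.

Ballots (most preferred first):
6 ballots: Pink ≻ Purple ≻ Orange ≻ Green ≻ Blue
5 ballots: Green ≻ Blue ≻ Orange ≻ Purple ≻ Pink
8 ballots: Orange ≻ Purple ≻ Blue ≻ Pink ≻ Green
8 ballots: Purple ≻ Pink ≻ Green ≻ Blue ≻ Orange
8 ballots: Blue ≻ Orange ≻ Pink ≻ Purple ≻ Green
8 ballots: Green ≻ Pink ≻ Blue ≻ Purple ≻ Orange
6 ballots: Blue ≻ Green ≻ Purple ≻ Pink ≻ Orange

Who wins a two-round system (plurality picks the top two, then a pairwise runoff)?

Round 1 first-place votes: Purple 8, Pink 6, Blue 14, Green 13, Orange 8. Blue and Green advance.
Runoff: Blue is ranked above Green on 22 ballots, Green above Blue on 27.

Green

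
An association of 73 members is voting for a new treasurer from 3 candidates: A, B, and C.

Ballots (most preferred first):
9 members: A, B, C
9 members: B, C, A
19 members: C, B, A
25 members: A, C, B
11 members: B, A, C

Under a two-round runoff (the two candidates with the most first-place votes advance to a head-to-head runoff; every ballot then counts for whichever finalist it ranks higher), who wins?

B

Round 1 first-place votes: A 34, B 20, C 19. A and B advance.
Runoff: A is ranked above B on 34 ballots, B above A on 39.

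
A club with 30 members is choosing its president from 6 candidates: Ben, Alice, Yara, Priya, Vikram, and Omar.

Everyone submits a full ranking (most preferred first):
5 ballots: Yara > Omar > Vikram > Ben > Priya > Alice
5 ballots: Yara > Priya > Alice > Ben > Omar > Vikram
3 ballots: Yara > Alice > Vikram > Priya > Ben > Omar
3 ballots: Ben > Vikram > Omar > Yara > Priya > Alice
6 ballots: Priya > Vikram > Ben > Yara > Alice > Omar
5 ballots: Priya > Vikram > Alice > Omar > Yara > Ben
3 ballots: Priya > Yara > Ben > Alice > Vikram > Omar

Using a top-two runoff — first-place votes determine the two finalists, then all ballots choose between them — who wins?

Round 1 first-place votes: Ben 3, Alice 0, Yara 13, Priya 14, Vikram 0, Omar 0. Priya and Yara advance.
Runoff: Priya is ranked above Yara on 14 ballots, Yara above Priya on 16.

Yara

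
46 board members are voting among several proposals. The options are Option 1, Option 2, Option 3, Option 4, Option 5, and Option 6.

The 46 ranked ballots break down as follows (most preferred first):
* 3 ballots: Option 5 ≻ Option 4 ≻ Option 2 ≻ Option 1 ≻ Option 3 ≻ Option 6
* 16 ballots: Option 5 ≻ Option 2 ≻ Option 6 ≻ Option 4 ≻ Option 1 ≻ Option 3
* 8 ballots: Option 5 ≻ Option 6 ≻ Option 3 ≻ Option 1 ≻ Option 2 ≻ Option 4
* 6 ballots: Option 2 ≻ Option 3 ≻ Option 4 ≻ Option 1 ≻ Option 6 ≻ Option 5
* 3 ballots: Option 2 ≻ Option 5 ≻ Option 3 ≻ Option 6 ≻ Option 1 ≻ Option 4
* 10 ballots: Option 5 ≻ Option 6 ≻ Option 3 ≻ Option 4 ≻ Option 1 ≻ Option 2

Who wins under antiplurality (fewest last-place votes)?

Last-place votes: Option 1 0, Option 2 10, Option 3 16, Option 4 11, Option 5 6, Option 6 3.

Option 1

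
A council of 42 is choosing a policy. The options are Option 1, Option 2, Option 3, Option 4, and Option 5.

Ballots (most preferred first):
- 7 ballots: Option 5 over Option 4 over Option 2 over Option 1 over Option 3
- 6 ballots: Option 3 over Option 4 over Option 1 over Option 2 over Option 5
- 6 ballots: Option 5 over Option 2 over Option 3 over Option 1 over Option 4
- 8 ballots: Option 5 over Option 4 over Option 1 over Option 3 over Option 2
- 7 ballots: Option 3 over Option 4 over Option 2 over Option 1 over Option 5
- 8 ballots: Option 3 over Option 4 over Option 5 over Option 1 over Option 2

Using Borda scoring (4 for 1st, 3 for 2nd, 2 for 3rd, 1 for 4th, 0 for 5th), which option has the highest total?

Option 4

Option 1: 7×1 + 6×2 + 6×1 + 8×2 + 7×1 + 8×1 = 56
Option 2: 7×2 + 6×1 + 6×3 + 8×0 + 7×2 + 8×0 = 52
Option 3: 7×0 + 6×4 + 6×2 + 8×1 + 7×4 + 8×4 = 104
Option 4: 7×3 + 6×3 + 6×0 + 8×3 + 7×3 + 8×3 = 108
Option 5: 7×4 + 6×0 + 6×4 + 8×4 + 7×0 + 8×2 = 100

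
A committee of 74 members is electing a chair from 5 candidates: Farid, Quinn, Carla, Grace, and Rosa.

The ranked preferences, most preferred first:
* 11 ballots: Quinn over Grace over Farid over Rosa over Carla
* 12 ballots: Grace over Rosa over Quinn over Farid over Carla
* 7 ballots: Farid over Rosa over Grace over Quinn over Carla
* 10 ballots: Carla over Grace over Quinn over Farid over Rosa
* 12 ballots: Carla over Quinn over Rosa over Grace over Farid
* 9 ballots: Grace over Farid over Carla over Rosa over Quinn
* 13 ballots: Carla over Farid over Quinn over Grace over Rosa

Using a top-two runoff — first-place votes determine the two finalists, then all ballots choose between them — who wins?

Round 1 first-place votes: Farid 7, Quinn 11, Carla 35, Grace 21, Rosa 0. Carla and Grace advance.
Runoff: Carla is ranked above Grace on 35 ballots, Grace above Carla on 39.

Grace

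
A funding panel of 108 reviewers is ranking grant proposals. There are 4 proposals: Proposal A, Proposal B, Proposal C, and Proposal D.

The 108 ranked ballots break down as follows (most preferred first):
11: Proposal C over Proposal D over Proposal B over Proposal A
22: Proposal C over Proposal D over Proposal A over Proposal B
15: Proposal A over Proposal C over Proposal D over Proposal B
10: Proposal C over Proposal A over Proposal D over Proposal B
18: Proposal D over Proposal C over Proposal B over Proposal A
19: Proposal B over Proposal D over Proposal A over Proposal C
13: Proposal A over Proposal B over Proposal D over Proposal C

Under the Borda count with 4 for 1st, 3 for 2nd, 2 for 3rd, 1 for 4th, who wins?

Proposal D

Proposal A: 11×1 + 22×2 + 15×4 + 10×3 + 18×1 + 19×2 + 13×4 = 253
Proposal B: 11×2 + 22×1 + 15×1 + 10×1 + 18×2 + 19×4 + 13×3 = 220
Proposal C: 11×4 + 22×4 + 15×3 + 10×4 + 18×3 + 19×1 + 13×1 = 303
Proposal D: 11×3 + 22×3 + 15×2 + 10×2 + 18×4 + 19×3 + 13×2 = 304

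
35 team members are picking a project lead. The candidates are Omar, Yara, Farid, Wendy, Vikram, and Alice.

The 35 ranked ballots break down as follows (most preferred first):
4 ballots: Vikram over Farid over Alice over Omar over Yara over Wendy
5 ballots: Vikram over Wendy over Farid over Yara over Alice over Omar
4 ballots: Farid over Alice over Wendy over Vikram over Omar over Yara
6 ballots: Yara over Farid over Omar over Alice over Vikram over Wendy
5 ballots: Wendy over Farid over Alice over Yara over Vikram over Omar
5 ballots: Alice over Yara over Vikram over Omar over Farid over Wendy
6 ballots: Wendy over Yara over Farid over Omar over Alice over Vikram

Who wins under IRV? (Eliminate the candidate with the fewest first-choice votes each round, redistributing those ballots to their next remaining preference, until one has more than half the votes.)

Round 1: Omar 0, Yara 6, Farid 4, Wendy 11, Vikram 9, Alice 5. Omar eliminated.
Round 2: Yara 6, Farid 4, Wendy 11, Vikram 9, Alice 5. Farid eliminated.
Round 3: Yara 6, Wendy 11, Vikram 9, Alice 9. Yara eliminated.
Round 4: Wendy 11, Vikram 9, Alice 15. Vikram eliminated.
Round 5: Wendy 16, Alice 19. Alice has a majority (≥18).

Alice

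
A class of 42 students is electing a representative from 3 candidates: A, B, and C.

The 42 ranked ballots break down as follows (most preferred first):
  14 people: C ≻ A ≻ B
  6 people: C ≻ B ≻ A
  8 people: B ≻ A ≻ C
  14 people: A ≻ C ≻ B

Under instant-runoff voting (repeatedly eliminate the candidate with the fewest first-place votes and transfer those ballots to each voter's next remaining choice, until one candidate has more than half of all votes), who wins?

A

Round 1: A 14, B 8, C 20. B eliminated.
Round 2: A 22, C 20. A has a majority (≥22).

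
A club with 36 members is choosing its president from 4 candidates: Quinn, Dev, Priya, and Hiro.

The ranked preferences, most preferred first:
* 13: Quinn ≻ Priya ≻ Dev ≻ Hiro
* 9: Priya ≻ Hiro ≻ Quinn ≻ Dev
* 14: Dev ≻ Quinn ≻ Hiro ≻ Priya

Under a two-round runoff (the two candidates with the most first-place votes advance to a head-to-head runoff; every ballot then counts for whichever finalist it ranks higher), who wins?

Quinn

Round 1 first-place votes: Quinn 13, Dev 14, Priya 9, Hiro 0. Dev and Quinn advance.
Runoff: Dev is ranked above Quinn on 14 ballots, Quinn above Dev on 22.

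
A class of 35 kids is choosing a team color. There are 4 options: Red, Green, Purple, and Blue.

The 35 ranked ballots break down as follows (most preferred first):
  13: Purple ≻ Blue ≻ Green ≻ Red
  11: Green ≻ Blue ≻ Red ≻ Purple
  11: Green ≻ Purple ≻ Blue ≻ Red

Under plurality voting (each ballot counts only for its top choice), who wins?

First-place votes: Red 0, Green 22, Purple 13, Blue 0.

Green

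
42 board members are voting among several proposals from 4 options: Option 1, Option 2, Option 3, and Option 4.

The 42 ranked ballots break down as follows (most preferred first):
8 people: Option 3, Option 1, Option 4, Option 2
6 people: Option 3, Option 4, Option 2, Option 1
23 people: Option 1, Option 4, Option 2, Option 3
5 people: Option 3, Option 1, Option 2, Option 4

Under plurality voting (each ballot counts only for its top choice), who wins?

Option 1

First-place votes: Option 1 23, Option 2 0, Option 3 19, Option 4 0.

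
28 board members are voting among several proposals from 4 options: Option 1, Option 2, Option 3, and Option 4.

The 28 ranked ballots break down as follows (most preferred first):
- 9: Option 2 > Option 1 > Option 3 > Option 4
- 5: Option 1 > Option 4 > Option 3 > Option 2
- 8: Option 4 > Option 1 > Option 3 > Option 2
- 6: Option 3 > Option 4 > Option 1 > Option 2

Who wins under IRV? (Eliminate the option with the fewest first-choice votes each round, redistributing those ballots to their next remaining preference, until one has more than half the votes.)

Round 1: Option 1 5, Option 2 9, Option 3 6, Option 4 8. Option 1 eliminated.
Round 2: Option 2 9, Option 3 6, Option 4 13. Option 3 eliminated.
Round 3: Option 2 9, Option 4 19. Option 4 has a majority (≥15).

Option 4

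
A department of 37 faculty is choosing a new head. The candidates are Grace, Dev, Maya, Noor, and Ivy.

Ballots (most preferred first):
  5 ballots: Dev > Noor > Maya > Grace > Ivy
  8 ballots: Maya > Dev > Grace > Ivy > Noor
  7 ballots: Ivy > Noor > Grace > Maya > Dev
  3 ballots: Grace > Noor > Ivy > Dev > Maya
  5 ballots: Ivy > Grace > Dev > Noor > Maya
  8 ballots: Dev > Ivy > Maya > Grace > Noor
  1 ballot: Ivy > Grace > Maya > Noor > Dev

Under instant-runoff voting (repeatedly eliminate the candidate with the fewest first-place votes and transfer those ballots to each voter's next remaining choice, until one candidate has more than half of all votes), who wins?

Round 1: Grace 3, Dev 13, Maya 8, Noor 0, Ivy 13. Noor eliminated.
Round 2: Grace 3, Dev 13, Maya 8, Ivy 13. Grace eliminated.
Round 3: Dev 13, Maya 8, Ivy 16. Maya eliminated.
Round 4: Dev 21, Ivy 16. Dev has a majority (≥19).

Dev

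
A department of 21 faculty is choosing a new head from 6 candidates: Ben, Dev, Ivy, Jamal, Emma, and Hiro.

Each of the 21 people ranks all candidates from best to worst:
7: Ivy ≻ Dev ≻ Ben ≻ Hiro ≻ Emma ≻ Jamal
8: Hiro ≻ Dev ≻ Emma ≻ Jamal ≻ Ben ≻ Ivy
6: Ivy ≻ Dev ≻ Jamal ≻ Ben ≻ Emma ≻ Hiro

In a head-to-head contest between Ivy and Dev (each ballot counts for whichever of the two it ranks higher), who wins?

Ivy

Ivy is ranked above Dev on 13 ballots; Dev above Ivy on 8.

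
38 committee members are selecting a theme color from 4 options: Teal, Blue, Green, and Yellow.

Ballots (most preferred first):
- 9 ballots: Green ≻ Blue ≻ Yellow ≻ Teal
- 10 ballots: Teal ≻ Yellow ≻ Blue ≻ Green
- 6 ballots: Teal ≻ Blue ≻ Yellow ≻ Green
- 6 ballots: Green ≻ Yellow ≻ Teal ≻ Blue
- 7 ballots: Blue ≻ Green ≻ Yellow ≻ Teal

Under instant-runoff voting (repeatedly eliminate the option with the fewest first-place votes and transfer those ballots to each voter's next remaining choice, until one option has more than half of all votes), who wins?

Round 1: Teal 16, Blue 7, Green 15, Yellow 0. Yellow eliminated.
Round 2: Teal 16, Blue 7, Green 15. Blue eliminated.
Round 3: Teal 16, Green 22. Green has a majority (≥20).

Green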